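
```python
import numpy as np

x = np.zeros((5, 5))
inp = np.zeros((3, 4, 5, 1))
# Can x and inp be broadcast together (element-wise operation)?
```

Yes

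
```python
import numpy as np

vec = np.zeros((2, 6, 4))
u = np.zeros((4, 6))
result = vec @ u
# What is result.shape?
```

(2, 6, 6)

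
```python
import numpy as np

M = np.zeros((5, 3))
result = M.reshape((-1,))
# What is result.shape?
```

(15,)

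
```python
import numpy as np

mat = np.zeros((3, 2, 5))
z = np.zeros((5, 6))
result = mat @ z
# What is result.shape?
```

(3, 2, 6)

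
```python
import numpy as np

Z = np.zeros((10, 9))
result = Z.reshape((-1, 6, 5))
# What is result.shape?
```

(3, 6, 5)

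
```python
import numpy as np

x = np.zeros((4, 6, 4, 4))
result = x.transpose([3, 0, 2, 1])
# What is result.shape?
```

(4, 4, 4, 6)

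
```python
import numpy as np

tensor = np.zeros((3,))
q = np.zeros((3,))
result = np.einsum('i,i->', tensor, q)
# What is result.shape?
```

()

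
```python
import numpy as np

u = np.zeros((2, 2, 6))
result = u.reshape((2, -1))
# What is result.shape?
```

(2, 12)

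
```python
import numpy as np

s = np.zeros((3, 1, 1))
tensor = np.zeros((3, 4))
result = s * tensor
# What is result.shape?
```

(3, 3, 4)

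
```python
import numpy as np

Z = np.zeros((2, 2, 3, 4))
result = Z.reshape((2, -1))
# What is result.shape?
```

(2, 24)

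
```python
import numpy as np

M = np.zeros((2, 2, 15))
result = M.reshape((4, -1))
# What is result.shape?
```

(4, 15)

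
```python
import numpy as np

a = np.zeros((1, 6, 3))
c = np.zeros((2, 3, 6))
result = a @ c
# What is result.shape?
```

(2, 6, 6)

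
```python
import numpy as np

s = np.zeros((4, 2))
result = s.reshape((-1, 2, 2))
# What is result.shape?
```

(2, 2, 2)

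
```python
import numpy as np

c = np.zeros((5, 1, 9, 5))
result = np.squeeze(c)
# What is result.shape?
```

(5, 9, 5)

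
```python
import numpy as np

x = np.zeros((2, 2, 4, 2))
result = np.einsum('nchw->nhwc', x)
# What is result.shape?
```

(2, 4, 2, 2)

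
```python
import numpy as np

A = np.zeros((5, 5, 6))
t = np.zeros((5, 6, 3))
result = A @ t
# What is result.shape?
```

(5, 5, 3)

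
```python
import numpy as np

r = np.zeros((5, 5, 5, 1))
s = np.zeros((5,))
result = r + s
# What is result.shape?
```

(5, 5, 5, 5)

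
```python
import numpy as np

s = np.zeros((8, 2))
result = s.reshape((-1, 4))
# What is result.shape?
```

(4, 4)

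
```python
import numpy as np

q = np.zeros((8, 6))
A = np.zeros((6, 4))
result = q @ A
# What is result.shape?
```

(8, 4)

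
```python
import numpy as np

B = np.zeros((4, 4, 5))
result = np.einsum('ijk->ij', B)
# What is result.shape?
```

(4, 4)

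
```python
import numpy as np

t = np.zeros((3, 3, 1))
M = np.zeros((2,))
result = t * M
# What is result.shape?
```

(3, 3, 2)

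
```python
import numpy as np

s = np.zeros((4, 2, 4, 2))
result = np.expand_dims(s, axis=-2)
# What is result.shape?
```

(4, 2, 4, 1, 2)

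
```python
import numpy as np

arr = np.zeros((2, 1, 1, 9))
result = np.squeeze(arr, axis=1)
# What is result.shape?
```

(2, 1, 9)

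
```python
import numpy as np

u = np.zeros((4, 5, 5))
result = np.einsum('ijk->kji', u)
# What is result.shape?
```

(5, 5, 4)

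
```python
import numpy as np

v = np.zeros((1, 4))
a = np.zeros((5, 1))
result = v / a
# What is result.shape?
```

(5, 4)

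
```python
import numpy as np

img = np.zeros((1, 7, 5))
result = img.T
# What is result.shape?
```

(5, 7, 1)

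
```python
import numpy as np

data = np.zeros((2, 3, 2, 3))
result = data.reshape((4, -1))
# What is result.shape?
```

(4, 9)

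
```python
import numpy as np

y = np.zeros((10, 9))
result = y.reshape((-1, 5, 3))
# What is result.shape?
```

(6, 5, 3)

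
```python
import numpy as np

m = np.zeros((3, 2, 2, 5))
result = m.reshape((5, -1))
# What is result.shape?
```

(5, 12)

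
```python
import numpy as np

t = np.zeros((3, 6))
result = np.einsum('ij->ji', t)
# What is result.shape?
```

(6, 3)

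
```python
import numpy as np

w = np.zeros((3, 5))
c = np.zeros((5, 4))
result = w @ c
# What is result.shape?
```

(3, 4)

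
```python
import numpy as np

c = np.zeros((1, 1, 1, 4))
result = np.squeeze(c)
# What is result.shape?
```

(4,)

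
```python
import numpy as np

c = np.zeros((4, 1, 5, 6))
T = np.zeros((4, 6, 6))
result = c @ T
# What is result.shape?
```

(4, 4, 5, 6)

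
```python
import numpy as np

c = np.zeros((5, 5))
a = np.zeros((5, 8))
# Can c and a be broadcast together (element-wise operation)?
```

No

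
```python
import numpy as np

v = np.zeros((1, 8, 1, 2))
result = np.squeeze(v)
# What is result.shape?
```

(8, 2)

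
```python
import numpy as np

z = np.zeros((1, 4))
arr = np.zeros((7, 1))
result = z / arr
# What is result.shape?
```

(7, 4)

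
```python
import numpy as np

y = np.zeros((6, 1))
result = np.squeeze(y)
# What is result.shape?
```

(6,)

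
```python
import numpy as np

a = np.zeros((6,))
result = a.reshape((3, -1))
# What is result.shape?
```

(3, 2)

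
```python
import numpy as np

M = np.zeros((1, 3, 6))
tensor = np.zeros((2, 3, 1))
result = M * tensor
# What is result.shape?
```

(2, 3, 6)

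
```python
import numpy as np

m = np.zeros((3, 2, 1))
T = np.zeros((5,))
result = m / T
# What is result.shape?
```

(3, 2, 5)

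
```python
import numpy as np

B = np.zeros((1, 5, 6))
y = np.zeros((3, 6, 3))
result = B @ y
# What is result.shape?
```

(3, 5, 3)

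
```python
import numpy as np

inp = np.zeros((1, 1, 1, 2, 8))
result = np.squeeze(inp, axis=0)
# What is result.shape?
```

(1, 1, 2, 8)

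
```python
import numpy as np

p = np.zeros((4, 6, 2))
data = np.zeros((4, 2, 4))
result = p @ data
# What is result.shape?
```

(4, 6, 4)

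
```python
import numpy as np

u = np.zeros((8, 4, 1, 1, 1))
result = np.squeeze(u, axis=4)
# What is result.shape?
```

(8, 4, 1, 1)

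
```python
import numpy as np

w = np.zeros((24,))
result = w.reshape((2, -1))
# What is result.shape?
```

(2, 12)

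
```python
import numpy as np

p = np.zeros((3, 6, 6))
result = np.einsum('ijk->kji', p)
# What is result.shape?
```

(6, 6, 3)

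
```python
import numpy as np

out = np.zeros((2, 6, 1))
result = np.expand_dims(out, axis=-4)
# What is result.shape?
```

(1, 2, 6, 1)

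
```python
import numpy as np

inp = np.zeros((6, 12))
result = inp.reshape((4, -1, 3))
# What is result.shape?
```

(4, 6, 3)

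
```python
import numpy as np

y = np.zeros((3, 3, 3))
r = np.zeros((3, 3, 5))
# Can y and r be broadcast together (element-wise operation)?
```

No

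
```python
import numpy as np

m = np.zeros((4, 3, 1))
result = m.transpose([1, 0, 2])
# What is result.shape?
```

(3, 4, 1)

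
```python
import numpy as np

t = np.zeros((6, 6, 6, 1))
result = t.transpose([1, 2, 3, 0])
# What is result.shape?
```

(6, 6, 1, 6)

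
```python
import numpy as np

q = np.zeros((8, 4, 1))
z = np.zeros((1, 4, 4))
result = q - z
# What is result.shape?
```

(8, 4, 4)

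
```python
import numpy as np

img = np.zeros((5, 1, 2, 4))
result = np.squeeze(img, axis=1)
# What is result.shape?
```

(5, 2, 4)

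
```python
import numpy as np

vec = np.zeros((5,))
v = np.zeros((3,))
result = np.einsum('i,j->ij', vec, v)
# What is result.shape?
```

(5, 3)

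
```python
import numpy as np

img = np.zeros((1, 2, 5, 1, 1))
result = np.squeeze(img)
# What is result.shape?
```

(2, 5)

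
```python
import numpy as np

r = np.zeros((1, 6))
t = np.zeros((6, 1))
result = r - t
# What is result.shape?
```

(6, 6)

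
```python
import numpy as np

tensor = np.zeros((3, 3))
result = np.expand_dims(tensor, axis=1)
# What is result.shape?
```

(3, 1, 3)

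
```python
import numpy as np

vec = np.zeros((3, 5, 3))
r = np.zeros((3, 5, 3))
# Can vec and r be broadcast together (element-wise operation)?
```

Yes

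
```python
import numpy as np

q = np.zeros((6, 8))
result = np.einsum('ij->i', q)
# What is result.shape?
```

(6,)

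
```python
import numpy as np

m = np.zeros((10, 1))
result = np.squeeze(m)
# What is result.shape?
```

(10,)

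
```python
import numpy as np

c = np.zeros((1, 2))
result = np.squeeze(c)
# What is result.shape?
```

(2,)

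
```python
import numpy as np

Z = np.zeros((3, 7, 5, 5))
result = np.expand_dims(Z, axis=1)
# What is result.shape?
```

(3, 1, 7, 5, 5)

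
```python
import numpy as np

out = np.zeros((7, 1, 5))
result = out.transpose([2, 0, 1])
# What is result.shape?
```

(5, 7, 1)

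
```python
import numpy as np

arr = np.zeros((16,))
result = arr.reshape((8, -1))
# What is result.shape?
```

(8, 2)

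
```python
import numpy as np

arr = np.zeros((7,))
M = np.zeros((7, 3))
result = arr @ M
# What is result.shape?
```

(3,)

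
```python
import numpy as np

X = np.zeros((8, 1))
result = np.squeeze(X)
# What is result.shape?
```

(8,)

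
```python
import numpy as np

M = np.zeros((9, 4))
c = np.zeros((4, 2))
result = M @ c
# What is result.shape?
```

(9, 2)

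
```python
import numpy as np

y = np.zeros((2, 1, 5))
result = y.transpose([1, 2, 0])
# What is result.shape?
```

(1, 5, 2)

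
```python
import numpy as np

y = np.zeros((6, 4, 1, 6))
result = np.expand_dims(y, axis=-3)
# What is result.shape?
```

(6, 4, 1, 1, 6)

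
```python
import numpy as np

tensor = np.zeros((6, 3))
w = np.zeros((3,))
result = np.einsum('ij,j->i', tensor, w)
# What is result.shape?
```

(6,)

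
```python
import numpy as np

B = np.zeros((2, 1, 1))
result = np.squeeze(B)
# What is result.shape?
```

(2,)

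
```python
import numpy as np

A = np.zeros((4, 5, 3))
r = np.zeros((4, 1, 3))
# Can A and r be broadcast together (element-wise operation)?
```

Yes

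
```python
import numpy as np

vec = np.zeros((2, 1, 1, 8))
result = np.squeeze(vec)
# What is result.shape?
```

(2, 8)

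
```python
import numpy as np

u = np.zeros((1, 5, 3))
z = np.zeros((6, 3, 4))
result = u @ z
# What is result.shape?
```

(6, 5, 4)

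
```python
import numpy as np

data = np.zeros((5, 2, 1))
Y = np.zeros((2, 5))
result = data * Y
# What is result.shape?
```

(5, 2, 5)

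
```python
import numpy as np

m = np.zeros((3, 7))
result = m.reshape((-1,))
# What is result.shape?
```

(21,)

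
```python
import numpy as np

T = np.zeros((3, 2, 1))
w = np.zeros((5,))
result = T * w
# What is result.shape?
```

(3, 2, 5)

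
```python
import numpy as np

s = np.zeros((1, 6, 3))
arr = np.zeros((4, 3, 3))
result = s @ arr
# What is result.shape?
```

(4, 6, 3)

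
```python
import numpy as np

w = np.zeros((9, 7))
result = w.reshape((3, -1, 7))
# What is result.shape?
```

(3, 3, 7)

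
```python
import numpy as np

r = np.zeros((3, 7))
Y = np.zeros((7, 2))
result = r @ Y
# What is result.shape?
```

(3, 2)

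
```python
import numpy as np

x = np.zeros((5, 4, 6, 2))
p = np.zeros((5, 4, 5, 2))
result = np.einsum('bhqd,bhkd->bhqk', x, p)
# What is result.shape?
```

(5, 4, 6, 5)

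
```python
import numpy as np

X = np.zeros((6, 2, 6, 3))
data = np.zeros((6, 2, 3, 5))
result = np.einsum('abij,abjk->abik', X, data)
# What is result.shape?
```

(6, 2, 6, 5)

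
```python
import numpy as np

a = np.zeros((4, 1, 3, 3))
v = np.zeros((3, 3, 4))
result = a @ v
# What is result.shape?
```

(4, 3, 3, 4)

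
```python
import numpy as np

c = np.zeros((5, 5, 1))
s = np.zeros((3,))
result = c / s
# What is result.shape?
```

(5, 5, 3)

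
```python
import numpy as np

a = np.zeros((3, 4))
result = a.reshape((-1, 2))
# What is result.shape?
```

(6, 2)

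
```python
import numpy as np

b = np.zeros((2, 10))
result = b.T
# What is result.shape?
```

(10, 2)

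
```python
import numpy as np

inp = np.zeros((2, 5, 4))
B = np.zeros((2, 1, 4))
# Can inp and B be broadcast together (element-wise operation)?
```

Yes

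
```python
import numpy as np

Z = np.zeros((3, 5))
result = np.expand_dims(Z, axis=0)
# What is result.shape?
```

(1, 3, 5)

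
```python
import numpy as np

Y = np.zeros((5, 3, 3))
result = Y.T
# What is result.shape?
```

(3, 3, 5)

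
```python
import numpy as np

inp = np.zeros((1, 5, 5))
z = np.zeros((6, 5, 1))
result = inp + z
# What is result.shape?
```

(6, 5, 5)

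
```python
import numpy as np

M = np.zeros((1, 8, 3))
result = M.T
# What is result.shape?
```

(3, 8, 1)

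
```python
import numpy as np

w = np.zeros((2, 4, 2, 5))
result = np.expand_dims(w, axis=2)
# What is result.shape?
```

(2, 4, 1, 2, 5)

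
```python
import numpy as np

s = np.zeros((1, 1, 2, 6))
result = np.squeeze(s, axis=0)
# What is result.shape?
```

(1, 2, 6)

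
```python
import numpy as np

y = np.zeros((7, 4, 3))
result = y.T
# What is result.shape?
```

(3, 4, 7)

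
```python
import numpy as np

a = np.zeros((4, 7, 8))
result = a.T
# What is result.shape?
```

(8, 7, 4)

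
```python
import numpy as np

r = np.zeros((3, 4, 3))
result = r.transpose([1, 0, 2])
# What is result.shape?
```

(4, 3, 3)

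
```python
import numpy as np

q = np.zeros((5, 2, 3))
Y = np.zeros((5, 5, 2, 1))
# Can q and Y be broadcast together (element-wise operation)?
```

Yes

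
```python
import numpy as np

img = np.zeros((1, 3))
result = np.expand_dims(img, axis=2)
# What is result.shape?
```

(1, 3, 1)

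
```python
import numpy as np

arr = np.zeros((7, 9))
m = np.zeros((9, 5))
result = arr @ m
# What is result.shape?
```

(7, 5)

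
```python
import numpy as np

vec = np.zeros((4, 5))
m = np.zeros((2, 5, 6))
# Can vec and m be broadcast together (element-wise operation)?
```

No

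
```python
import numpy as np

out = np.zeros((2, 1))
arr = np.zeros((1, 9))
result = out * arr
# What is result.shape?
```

(2, 9)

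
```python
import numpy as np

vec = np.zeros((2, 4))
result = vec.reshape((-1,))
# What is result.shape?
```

(8,)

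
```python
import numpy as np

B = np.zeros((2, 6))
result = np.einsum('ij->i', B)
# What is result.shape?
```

(2,)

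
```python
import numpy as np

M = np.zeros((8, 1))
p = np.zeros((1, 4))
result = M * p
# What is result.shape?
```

(8, 4)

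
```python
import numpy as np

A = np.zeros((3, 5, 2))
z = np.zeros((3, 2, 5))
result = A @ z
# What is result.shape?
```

(3, 5, 5)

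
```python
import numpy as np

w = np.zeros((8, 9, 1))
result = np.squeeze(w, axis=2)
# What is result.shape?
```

(8, 9)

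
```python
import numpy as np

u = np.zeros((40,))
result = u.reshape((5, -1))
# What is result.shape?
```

(5, 8)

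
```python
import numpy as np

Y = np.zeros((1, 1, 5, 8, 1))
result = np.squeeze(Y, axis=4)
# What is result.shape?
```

(1, 1, 5, 8)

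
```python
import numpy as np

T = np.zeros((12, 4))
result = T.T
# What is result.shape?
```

(4, 12)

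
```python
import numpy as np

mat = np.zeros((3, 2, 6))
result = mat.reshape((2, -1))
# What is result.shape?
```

(2, 18)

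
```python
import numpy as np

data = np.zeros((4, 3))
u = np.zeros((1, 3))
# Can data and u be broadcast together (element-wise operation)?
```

Yes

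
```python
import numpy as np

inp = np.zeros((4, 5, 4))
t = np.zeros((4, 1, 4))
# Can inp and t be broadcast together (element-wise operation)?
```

Yes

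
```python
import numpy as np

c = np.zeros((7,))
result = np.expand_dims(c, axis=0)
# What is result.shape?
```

(1, 7)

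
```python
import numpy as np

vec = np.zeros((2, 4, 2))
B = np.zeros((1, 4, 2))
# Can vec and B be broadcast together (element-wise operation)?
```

Yes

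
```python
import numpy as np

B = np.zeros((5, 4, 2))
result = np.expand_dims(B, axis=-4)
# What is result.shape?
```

(1, 5, 4, 2)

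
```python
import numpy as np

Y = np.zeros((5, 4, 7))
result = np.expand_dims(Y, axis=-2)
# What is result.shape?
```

(5, 4, 1, 7)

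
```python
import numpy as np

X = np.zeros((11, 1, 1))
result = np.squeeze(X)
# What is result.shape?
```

(11,)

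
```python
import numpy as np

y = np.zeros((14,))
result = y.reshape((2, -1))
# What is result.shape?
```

(2, 7)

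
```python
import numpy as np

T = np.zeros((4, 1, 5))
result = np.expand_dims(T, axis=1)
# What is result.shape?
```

(4, 1, 1, 5)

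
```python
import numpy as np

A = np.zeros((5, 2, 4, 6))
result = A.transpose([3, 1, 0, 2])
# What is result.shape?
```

(6, 2, 5, 4)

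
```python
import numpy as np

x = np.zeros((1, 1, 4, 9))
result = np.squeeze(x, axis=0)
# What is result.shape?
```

(1, 4, 9)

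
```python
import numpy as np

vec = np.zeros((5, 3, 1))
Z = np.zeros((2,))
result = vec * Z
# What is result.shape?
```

(5, 3, 2)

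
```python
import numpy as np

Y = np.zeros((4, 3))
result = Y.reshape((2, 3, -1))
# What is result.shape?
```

(2, 3, 2)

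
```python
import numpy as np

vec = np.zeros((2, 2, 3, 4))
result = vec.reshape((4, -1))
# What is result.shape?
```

(4, 12)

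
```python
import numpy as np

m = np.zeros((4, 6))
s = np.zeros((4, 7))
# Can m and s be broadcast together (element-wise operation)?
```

No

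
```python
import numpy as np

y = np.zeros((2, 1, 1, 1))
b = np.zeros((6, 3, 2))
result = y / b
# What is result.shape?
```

(2, 6, 3, 2)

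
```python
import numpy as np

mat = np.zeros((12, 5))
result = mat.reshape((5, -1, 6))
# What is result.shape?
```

(5, 2, 6)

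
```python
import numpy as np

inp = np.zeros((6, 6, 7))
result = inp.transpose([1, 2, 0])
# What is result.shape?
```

(6, 7, 6)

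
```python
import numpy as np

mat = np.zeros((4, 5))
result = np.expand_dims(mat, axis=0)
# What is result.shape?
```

(1, 4, 5)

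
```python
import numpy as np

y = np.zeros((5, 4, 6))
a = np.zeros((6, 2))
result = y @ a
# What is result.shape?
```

(5, 4, 2)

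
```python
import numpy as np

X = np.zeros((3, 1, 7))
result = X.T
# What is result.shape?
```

(7, 1, 3)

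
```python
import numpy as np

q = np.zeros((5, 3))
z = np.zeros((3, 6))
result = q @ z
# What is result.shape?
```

(5, 6)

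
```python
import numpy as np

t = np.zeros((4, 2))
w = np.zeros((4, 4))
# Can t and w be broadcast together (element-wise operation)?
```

No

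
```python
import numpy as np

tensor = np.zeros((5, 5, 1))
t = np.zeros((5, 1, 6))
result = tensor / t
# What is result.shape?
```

(5, 5, 6)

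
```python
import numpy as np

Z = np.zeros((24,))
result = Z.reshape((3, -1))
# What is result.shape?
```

(3, 8)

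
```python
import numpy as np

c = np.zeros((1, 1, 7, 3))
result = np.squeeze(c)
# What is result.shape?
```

(7, 3)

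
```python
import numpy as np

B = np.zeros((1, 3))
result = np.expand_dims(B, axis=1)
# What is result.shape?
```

(1, 1, 3)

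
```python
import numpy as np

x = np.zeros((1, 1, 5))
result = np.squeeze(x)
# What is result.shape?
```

(5,)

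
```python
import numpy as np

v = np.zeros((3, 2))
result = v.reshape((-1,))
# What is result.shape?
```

(6,)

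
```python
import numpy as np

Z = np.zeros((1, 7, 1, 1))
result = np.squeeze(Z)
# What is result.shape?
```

(7,)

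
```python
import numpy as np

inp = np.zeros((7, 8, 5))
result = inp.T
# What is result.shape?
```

(5, 8, 7)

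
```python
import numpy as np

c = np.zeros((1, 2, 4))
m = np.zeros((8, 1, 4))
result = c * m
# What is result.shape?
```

(8, 2, 4)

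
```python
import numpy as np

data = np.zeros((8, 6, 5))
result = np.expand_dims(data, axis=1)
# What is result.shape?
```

(8, 1, 6, 5)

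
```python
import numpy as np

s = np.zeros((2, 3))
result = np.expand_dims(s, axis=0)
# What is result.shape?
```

(1, 2, 3)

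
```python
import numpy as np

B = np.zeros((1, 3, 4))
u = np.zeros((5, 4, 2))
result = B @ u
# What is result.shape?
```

(5, 3, 2)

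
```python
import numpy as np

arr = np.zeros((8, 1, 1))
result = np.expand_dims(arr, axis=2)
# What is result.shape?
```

(8, 1, 1, 1)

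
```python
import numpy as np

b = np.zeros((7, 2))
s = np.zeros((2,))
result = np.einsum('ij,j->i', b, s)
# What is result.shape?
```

(7,)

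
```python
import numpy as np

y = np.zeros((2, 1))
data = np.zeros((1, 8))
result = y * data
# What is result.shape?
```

(2, 8)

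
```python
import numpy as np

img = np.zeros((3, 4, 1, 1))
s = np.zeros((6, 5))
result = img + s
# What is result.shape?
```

(3, 4, 6, 5)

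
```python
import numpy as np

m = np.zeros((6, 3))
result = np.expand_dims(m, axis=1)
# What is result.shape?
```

(6, 1, 3)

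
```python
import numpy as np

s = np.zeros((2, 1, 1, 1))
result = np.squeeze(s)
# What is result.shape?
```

(2,)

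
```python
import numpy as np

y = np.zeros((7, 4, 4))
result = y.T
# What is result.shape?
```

(4, 4, 7)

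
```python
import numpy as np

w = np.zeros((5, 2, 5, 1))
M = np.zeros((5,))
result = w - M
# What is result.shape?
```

(5, 2, 5, 5)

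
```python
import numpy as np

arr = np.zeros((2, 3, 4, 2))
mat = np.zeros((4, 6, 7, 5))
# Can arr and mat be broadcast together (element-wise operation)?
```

No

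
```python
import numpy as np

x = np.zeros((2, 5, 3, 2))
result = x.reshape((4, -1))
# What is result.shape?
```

(4, 15)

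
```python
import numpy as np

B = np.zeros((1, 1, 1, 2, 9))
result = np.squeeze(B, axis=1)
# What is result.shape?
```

(1, 1, 2, 9)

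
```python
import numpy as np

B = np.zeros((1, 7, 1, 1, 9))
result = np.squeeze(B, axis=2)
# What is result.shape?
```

(1, 7, 1, 9)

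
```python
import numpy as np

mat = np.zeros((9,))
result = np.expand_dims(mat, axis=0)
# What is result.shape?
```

(1, 9)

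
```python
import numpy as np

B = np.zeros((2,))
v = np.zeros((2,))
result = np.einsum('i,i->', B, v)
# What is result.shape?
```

()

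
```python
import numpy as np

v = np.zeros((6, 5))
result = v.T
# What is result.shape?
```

(5, 6)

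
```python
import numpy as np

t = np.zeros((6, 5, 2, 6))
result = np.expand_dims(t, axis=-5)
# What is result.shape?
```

(1, 6, 5, 2, 6)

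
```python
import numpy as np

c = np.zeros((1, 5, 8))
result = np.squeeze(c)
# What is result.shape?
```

(5, 8)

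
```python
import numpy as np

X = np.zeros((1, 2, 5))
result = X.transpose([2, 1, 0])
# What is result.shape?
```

(5, 2, 1)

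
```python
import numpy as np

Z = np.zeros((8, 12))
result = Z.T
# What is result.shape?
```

(12, 8)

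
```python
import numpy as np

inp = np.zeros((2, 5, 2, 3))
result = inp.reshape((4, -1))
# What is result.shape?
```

(4, 15)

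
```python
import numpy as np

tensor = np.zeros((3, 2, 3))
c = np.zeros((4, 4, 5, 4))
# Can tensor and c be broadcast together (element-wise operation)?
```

No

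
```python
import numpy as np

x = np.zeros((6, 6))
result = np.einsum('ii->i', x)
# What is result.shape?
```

(6,)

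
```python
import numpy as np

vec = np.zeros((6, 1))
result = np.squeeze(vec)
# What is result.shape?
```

(6,)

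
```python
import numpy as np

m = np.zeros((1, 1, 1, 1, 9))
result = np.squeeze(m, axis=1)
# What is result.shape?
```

(1, 1, 1, 9)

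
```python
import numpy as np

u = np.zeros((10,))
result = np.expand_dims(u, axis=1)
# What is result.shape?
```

(10, 1)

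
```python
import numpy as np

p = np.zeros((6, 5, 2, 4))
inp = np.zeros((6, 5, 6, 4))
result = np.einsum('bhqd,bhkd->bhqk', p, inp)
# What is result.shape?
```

(6, 5, 2, 6)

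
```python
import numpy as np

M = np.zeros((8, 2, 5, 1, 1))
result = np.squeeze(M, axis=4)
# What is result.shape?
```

(8, 2, 5, 1)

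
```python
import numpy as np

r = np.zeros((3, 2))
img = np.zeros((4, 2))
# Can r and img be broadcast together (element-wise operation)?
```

No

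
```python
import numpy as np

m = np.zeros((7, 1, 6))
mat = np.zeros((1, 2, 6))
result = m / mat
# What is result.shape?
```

(7, 2, 6)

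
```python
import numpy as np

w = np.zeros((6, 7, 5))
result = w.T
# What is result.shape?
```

(5, 7, 6)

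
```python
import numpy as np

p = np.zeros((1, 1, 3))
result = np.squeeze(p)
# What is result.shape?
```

(3,)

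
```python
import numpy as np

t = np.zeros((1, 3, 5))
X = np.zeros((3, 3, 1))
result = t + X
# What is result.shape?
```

(3, 3, 5)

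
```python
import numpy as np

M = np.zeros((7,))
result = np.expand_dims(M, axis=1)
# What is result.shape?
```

(7, 1)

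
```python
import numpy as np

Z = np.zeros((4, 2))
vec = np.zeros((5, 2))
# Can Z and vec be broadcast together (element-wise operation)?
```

No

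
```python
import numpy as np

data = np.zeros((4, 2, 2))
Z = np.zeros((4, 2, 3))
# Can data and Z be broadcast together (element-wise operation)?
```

No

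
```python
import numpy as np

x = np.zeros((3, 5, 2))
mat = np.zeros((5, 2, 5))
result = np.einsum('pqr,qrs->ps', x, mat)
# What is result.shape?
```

(3, 5)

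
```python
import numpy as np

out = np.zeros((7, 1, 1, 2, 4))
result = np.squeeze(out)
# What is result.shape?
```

(7, 2, 4)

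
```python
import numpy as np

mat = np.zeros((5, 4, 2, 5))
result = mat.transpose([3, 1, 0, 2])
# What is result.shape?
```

(5, 4, 5, 2)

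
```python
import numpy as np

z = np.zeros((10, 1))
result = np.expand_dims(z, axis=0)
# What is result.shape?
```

(1, 10, 1)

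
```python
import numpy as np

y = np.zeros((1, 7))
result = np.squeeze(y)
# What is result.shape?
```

(7,)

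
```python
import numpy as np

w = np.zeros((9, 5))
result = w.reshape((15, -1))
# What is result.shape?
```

(15, 3)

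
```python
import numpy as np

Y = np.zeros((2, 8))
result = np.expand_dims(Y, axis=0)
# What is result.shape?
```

(1, 2, 8)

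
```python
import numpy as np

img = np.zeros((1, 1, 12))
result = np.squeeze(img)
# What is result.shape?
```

(12,)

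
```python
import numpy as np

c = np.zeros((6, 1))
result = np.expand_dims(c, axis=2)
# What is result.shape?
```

(6, 1, 1)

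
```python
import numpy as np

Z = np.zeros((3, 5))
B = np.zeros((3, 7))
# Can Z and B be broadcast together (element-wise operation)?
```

No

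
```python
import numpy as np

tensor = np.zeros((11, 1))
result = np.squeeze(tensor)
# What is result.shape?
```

(11,)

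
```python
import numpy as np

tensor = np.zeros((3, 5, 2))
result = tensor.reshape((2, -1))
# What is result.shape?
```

(2, 15)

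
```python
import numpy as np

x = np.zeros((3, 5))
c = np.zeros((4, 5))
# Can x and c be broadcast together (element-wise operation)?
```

No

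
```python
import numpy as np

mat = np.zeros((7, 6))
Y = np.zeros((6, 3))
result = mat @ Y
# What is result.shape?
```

(7, 3)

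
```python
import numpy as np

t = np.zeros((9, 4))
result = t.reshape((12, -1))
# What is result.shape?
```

(12, 3)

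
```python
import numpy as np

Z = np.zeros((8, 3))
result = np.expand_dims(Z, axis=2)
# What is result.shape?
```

(8, 3, 1)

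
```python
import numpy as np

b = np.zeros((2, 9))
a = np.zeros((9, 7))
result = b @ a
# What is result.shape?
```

(2, 7)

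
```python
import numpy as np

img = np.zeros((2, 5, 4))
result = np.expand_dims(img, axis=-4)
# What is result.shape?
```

(1, 2, 5, 4)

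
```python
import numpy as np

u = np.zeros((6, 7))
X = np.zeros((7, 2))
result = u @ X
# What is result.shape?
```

(6, 2)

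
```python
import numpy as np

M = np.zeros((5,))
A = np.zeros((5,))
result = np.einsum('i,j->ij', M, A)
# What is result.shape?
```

(5, 5)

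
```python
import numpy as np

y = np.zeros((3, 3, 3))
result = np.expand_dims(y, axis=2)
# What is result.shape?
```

(3, 3, 1, 3)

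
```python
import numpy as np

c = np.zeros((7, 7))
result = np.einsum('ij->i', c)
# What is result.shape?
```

(7,)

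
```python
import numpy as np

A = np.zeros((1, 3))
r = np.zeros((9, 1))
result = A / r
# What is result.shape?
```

(9, 3)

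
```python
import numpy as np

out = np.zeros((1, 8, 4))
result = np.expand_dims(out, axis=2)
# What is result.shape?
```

(1, 8, 1, 4)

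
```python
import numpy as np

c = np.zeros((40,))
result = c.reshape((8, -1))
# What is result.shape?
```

(8, 5)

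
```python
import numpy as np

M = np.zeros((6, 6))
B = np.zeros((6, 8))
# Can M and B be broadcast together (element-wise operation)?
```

No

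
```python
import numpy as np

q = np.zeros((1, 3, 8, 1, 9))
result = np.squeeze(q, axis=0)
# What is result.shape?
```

(3, 8, 1, 9)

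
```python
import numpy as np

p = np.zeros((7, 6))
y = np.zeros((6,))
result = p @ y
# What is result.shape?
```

(7,)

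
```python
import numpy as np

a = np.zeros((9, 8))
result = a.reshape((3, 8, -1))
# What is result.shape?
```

(3, 8, 3)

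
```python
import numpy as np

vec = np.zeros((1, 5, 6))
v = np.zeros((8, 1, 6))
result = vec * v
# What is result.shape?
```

(8, 5, 6)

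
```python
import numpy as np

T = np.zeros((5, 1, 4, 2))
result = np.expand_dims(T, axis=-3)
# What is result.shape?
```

(5, 1, 1, 4, 2)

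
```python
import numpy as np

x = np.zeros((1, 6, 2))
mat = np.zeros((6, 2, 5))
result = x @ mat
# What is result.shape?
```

(6, 6, 5)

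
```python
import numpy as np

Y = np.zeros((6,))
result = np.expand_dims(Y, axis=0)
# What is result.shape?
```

(1, 6)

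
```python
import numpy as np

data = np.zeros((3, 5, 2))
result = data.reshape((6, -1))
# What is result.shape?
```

(6, 5)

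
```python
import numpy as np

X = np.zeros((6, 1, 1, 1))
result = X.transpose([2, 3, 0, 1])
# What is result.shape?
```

(1, 1, 6, 1)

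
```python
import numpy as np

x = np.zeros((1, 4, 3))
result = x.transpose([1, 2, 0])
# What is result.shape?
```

(4, 3, 1)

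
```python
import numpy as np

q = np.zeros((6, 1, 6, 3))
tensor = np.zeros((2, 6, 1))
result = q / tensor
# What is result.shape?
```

(6, 2, 6, 3)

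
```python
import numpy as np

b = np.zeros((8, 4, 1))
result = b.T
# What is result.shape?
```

(1, 4, 8)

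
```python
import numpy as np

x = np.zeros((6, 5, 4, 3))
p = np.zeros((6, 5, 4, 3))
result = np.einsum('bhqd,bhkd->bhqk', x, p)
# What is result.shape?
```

(6, 5, 4, 4)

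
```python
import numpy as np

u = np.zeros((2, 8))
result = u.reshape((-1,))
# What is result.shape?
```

(16,)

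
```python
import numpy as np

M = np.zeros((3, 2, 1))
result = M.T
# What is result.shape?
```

(1, 2, 3)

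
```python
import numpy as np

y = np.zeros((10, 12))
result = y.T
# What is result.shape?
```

(12, 10)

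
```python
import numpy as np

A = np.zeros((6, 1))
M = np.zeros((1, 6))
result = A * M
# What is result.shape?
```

(6, 6)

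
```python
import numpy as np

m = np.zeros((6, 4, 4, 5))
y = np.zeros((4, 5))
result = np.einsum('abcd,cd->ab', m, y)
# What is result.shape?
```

(6, 4)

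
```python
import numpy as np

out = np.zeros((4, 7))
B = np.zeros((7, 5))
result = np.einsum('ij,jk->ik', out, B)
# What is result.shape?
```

(4, 5)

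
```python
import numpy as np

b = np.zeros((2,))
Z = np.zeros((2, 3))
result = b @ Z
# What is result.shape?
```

(3,)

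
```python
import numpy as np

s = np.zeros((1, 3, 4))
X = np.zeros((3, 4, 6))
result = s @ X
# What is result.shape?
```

(3, 3, 6)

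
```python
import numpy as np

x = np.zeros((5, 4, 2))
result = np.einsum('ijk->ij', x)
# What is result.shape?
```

(5, 4)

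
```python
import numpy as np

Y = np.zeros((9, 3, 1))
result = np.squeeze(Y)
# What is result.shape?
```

(9, 3)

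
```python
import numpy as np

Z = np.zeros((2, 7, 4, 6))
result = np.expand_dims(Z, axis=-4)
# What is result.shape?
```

(2, 1, 7, 4, 6)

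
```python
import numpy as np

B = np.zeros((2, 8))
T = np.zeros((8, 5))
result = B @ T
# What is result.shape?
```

(2, 5)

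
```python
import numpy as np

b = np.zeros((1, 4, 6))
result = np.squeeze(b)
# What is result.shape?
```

(4, 6)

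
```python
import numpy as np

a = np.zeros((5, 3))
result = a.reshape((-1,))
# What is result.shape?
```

(15,)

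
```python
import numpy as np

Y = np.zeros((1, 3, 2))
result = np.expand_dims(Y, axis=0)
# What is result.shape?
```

(1, 1, 3, 2)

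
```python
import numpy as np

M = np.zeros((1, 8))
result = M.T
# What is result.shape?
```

(8, 1)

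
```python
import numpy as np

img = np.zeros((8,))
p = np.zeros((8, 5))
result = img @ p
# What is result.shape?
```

(5,)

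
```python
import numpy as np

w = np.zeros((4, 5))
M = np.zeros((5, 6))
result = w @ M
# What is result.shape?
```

(4, 6)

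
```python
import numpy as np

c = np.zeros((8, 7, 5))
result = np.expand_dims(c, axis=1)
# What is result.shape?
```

(8, 1, 7, 5)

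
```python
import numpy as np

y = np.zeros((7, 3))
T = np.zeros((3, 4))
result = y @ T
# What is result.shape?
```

(7, 4)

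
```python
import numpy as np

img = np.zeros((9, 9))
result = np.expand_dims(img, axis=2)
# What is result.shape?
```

(9, 9, 1)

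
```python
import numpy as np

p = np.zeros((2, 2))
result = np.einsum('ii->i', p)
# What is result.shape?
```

(2,)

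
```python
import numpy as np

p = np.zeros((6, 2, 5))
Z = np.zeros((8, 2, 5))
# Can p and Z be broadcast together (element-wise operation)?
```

No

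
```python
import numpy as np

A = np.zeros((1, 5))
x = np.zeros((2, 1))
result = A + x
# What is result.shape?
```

(2, 5)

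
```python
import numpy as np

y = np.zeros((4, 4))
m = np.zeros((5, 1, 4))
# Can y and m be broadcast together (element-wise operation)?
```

Yes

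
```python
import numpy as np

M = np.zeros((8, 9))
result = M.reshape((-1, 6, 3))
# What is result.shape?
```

(4, 6, 3)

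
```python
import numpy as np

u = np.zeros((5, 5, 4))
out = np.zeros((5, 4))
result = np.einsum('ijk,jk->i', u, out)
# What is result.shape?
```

(5,)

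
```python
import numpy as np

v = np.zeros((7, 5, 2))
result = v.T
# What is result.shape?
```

(2, 5, 7)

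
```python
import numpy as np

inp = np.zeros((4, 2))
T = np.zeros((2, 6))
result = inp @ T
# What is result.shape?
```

(4, 6)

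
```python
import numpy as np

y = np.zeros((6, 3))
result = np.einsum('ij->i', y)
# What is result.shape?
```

(6,)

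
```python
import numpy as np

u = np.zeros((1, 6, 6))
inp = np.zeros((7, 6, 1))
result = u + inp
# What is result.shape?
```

(7, 6, 6)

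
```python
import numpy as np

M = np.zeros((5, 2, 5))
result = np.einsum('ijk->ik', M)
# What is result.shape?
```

(5, 5)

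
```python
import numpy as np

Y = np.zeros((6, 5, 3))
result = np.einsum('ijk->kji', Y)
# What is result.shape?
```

(3, 5, 6)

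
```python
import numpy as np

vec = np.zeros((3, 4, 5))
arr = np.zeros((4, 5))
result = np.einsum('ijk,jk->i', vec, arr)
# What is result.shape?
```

(3,)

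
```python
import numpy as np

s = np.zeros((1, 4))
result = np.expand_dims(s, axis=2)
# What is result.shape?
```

(1, 4, 1)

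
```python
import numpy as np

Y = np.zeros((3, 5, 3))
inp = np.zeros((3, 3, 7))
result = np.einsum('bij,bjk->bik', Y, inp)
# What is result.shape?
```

(3, 5, 7)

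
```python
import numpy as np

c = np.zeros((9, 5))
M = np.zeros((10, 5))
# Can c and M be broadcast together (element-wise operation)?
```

No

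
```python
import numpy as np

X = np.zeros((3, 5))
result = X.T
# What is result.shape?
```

(5, 3)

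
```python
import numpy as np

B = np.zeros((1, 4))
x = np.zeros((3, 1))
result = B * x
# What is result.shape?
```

(3, 4)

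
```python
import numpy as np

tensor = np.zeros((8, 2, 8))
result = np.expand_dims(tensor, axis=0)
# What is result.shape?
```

(1, 8, 2, 8)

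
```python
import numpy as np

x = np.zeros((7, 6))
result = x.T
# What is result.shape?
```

(6, 7)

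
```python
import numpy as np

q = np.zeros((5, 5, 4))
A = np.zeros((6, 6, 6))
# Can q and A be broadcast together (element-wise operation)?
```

No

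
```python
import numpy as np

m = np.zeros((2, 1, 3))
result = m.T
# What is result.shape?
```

(3, 1, 2)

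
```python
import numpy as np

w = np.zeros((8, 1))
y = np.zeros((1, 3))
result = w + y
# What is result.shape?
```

(8, 3)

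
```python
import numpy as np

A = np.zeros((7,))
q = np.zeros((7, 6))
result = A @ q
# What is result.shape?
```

(6,)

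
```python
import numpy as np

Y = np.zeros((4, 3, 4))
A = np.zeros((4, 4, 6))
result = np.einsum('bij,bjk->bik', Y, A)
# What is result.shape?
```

(4, 3, 6)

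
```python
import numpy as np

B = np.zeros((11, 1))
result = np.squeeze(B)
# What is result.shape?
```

(11,)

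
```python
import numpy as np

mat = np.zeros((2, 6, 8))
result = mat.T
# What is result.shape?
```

(8, 6, 2)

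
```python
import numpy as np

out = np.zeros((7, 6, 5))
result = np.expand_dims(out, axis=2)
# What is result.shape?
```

(7, 6, 1, 5)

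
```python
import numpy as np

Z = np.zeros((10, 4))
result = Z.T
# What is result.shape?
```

(4, 10)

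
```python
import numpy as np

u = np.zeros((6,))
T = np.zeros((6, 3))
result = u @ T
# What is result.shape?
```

(3,)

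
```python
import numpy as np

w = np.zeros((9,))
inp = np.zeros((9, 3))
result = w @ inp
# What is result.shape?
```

(3,)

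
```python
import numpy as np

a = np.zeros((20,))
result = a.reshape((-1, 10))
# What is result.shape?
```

(2, 10)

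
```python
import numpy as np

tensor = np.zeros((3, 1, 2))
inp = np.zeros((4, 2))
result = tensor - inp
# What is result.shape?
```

(3, 4, 2)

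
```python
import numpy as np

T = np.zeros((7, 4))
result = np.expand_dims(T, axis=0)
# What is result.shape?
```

(1, 7, 4)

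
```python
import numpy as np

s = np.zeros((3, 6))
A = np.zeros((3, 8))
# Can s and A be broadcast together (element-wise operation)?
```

No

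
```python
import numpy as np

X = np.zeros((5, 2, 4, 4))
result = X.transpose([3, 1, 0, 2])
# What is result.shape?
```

(4, 2, 5, 4)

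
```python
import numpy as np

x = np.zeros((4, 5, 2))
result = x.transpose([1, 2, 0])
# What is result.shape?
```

(5, 2, 4)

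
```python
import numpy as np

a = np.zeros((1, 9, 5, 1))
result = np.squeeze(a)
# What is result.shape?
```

(9, 5)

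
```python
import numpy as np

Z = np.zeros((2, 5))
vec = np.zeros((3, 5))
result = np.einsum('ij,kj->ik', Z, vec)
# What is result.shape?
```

(2, 3)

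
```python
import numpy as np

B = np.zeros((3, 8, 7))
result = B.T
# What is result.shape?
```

(7, 8, 3)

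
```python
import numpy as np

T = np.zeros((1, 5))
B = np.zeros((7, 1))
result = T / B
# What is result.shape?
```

(7, 5)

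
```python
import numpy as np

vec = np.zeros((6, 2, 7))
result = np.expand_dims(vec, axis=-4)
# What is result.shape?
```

(1, 6, 2, 7)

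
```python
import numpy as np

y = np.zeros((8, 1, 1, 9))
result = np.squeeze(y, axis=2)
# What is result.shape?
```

(8, 1, 9)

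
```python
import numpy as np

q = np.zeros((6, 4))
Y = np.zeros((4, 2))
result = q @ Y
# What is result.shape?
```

(6, 2)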